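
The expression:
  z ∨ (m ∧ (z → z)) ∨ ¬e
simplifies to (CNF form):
m ∨ z ∨ ¬e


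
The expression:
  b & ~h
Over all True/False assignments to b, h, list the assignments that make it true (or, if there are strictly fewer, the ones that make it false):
is true only for:
  b=True, h=False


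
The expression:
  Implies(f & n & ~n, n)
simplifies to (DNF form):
True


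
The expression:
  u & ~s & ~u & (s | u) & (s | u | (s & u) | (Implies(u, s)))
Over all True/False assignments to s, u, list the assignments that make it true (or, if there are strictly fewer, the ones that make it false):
is never true.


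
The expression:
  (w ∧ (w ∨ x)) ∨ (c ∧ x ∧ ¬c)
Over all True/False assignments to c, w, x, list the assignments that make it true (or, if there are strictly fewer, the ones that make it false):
is true only for:
  c=False, w=True, x=False;
  c=False, w=True, x=True;
  c=True, w=True, x=False;
  c=True, w=True, x=True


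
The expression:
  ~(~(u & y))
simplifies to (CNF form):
u & y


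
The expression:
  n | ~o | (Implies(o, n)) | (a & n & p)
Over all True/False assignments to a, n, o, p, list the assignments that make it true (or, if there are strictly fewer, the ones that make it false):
is false only for:
  a=False, n=False, o=True, p=False;
  a=False, n=False, o=True, p=True;
  a=True, n=False, o=True, p=False;
  a=True, n=False, o=True, p=True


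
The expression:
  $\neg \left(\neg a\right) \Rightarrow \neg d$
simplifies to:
$\neg a \vee \neg d$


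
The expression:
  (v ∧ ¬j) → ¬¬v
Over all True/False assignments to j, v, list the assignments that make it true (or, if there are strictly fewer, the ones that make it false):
is always true.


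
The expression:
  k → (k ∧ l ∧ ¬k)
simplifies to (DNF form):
¬k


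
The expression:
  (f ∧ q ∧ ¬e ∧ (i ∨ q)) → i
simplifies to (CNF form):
e ∨ i ∨ ¬f ∨ ¬q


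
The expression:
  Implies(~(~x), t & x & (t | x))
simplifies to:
t | ~x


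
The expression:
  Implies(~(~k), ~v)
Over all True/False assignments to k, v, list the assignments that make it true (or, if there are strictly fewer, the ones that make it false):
is false only for:
  k=True, v=True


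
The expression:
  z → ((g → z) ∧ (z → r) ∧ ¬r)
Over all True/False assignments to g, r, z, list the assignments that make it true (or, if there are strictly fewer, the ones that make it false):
is true only for:
  g=False, r=False, z=False;
  g=False, r=True, z=False;
  g=True, r=False, z=False;
  g=True, r=True, z=False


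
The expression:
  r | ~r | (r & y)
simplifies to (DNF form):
True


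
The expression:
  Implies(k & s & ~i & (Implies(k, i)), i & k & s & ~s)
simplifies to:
True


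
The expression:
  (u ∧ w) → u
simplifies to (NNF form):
True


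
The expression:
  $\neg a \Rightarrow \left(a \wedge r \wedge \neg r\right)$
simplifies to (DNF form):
$a$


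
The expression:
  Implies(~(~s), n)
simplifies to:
n | ~s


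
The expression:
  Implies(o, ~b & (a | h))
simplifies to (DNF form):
~o | (a & ~b) | (h & ~b)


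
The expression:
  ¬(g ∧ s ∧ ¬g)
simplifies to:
True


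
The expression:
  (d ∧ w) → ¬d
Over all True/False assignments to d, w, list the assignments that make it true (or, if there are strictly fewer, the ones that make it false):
is false only for:
  d=True, w=True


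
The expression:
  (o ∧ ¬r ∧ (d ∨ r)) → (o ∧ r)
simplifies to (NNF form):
r ∨ ¬d ∨ ¬o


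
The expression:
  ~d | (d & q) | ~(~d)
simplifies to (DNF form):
True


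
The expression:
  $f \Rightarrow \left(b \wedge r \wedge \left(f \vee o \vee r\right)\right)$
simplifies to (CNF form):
$\left(b \vee \neg f\right) \wedge \left(r \vee \neg f\right)$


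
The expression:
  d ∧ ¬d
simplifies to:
False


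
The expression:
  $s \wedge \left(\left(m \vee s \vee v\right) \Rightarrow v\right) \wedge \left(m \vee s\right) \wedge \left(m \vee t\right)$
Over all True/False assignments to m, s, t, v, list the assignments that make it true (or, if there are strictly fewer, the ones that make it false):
is true only for:
  m=False, s=True, t=True, v=True;
  m=True, s=True, t=False, v=True;
  m=True, s=True, t=True, v=True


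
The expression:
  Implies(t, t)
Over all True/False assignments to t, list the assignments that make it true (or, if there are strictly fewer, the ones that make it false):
is always true.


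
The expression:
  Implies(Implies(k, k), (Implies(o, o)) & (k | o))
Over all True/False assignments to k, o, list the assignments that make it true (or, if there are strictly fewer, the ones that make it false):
is false only for:
  k=False, o=False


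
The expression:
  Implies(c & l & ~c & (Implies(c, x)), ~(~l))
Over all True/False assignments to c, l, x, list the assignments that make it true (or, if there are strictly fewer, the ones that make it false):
is always true.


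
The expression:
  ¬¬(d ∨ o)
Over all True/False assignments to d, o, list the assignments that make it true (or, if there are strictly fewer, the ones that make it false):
is false only for:
  d=False, o=False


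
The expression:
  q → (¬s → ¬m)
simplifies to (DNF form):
s ∨ ¬m ∨ ¬q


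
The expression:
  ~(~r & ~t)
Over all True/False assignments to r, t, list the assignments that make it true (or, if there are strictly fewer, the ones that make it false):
is false only for:
  r=False, t=False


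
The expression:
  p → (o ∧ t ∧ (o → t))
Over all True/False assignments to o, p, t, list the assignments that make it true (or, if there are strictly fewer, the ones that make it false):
is false only for:
  o=False, p=True, t=False;
  o=False, p=True, t=True;
  o=True, p=True, t=False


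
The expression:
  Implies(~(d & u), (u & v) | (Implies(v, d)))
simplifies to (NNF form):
d | u | ~v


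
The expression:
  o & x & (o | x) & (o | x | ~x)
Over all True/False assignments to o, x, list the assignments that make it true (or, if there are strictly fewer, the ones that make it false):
is true only for:
  o=True, x=True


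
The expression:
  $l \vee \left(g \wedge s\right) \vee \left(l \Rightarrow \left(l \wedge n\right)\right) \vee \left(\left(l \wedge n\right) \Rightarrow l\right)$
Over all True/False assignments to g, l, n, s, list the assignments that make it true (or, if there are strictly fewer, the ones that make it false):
is always true.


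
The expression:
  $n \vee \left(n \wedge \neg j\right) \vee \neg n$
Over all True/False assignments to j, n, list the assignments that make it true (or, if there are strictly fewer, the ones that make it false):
is always true.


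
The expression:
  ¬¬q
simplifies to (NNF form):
q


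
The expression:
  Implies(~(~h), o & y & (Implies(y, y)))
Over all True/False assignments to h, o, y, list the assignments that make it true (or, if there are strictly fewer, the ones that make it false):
is false only for:
  h=True, o=False, y=False;
  h=True, o=False, y=True;
  h=True, o=True, y=False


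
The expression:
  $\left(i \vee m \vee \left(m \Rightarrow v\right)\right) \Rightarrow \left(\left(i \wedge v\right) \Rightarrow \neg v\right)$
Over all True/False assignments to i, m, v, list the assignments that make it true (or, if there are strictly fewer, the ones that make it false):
is false only for:
  i=True, m=False, v=True;
  i=True, m=True, v=True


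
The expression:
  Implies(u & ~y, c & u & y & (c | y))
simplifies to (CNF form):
y | ~u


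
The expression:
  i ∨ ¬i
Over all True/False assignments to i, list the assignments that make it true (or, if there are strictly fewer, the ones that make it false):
is always true.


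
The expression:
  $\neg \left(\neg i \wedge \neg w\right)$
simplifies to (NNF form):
$i \vee w$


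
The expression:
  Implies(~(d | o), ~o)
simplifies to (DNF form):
True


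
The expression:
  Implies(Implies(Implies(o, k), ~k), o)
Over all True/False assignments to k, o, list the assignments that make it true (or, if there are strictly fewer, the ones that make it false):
is false only for:
  k=False, o=False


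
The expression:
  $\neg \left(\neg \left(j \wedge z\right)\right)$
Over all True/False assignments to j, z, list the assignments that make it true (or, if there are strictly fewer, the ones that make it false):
is true only for:
  j=True, z=True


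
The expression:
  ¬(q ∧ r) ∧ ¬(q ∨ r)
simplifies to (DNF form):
¬q ∧ ¬r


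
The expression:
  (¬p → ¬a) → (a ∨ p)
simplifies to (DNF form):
a ∨ p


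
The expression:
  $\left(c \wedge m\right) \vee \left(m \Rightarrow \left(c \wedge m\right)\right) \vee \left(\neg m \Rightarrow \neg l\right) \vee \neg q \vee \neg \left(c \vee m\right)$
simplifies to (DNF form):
$\text{True}$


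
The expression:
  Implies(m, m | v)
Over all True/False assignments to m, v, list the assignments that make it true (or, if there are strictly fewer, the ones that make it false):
is always true.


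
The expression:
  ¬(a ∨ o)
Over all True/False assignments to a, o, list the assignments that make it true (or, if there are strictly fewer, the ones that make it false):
is true only for:
  a=False, o=False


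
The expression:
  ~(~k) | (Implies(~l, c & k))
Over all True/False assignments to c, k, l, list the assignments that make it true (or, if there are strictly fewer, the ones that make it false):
is false only for:
  c=False, k=False, l=False;
  c=True, k=False, l=False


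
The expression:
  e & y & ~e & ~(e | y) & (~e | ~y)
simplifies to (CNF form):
False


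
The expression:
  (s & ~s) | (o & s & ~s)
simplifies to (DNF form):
False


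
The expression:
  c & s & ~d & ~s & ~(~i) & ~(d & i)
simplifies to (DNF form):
False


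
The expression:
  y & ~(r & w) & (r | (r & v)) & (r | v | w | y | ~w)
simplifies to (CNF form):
r & y & ~w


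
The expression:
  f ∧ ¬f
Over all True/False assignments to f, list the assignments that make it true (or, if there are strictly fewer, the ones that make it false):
is never true.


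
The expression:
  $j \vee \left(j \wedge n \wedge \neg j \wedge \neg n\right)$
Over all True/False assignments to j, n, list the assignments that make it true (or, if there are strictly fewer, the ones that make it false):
is true only for:
  j=True, n=False;
  j=True, n=True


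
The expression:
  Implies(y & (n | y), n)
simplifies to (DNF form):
n | ~y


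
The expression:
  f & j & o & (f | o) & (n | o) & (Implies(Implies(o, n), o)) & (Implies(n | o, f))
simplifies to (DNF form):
f & j & o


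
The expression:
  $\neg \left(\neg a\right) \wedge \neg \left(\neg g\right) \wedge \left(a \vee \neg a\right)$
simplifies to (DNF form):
$a \wedge g$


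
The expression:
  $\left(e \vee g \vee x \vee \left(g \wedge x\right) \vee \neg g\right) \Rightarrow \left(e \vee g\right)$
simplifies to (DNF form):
$e \vee g$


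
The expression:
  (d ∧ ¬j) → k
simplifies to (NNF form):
j ∨ k ∨ ¬d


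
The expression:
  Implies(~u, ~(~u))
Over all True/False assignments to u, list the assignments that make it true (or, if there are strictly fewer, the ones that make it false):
is true only for:
  u=True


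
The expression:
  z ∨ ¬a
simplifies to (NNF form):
z ∨ ¬a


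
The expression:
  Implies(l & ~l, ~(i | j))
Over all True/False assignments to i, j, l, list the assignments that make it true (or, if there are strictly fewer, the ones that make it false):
is always true.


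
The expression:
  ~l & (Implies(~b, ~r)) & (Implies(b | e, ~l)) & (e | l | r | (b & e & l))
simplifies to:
~l & (e | r) & (b | ~r)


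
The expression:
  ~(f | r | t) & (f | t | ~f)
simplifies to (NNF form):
~f & ~r & ~t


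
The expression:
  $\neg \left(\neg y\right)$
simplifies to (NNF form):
$y$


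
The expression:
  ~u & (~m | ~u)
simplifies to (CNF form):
~u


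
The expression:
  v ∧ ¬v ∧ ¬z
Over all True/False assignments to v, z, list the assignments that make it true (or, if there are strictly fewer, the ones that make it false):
is never true.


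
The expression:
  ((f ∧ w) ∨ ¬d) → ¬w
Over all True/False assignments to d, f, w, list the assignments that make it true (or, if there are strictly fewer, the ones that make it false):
is false only for:
  d=False, f=False, w=True;
  d=False, f=True, w=True;
  d=True, f=True, w=True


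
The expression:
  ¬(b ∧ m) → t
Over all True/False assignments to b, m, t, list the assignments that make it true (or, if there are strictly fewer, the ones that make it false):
is false only for:
  b=False, m=False, t=False;
  b=False, m=True, t=False;
  b=True, m=False, t=False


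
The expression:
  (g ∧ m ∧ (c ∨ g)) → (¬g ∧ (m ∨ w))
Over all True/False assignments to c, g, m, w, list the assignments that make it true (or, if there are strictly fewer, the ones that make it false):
is false only for:
  c=False, g=True, m=True, w=False;
  c=False, g=True, m=True, w=True;
  c=True, g=True, m=True, w=False;
  c=True, g=True, m=True, w=True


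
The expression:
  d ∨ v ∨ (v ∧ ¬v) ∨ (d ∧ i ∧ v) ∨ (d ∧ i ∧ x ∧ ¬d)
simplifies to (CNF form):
d ∨ v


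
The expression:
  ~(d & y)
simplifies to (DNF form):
~d | ~y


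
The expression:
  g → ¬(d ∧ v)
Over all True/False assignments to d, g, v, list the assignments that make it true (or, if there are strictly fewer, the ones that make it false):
is false only for:
  d=True, g=True, v=True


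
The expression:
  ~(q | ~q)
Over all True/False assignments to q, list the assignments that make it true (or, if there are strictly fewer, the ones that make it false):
is never true.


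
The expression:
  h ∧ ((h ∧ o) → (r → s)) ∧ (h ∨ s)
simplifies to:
h ∧ (s ∨ ¬o ∨ ¬r)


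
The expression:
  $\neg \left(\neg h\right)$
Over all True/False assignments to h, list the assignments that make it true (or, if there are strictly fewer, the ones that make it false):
is true only for:
  h=True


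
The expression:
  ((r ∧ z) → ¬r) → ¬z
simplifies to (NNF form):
r ∨ ¬z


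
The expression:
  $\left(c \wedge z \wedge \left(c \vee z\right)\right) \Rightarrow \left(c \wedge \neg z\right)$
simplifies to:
$\neg c \vee \neg z$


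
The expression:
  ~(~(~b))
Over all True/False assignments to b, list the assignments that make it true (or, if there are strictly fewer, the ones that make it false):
is true only for:
  b=False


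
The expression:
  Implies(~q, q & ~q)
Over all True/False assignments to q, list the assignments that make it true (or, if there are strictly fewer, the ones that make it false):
is true only for:
  q=True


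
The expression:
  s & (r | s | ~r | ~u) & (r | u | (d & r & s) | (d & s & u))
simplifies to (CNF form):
s & (r | u)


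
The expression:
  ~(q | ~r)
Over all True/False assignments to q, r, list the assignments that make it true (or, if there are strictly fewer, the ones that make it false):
is true only for:
  q=False, r=True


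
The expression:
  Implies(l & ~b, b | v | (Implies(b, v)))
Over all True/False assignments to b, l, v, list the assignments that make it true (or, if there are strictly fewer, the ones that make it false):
is always true.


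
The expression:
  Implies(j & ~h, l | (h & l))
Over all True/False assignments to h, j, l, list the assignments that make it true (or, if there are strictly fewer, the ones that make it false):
is false only for:
  h=False, j=True, l=False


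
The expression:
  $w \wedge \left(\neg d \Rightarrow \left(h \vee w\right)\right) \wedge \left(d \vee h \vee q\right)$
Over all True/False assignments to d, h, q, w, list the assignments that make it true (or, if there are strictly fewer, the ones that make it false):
is true only for:
  d=False, h=False, q=True, w=True;
  d=False, h=True, q=False, w=True;
  d=False, h=True, q=True, w=True;
  d=True, h=False, q=False, w=True;
  d=True, h=False, q=True, w=True;
  d=True, h=True, q=False, w=True;
  d=True, h=True, q=True, w=True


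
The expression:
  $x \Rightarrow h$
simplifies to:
$h \vee \neg x$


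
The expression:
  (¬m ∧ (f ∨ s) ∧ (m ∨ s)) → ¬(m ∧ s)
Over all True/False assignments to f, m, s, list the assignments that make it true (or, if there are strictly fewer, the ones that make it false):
is always true.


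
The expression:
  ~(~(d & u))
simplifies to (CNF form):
d & u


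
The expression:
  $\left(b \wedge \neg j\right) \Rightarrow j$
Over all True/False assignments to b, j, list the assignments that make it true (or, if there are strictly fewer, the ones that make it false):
is false only for:
  b=True, j=False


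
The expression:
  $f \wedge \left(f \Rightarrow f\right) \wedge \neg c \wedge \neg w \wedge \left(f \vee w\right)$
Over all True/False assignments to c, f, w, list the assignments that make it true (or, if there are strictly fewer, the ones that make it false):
is true only for:
  c=False, f=True, w=False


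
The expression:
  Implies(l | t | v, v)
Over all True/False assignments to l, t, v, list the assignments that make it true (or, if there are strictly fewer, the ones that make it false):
is false only for:
  l=False, t=True, v=False;
  l=True, t=False, v=False;
  l=True, t=True, v=False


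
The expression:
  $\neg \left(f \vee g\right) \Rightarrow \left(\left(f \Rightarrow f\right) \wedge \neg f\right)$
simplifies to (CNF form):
$\text{True}$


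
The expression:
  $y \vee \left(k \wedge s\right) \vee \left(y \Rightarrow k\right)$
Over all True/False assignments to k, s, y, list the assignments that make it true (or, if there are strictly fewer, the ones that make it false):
is always true.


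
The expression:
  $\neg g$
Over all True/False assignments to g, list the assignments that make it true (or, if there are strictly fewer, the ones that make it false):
is true only for:
  g=False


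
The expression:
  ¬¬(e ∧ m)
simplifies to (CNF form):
e ∧ m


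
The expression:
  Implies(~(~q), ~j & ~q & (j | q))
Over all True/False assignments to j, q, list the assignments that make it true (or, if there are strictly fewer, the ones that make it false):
is true only for:
  j=False, q=False;
  j=True, q=False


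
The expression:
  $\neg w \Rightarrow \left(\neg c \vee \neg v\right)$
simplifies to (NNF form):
$w \vee \neg c \vee \neg v$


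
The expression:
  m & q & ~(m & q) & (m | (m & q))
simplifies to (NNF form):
False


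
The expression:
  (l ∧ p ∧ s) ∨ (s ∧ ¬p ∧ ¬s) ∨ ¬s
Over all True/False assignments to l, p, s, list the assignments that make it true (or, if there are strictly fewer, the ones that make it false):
is false only for:
  l=False, p=False, s=True;
  l=False, p=True, s=True;
  l=True, p=False, s=True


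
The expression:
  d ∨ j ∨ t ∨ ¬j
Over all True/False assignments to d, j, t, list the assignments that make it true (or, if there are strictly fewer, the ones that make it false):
is always true.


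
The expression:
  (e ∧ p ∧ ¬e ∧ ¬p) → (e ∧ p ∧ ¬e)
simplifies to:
True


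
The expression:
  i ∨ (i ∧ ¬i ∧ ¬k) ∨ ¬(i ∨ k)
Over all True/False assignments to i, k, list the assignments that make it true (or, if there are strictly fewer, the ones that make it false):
is false only for:
  i=False, k=True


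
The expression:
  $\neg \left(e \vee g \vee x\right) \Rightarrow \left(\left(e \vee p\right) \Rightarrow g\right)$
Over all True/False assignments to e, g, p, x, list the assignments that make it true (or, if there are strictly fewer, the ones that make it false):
is false only for:
  e=False, g=False, p=True, x=False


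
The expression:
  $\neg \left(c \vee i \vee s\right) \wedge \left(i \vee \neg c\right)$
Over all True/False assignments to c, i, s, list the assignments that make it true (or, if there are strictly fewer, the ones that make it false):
is true only for:
  c=False, i=False, s=False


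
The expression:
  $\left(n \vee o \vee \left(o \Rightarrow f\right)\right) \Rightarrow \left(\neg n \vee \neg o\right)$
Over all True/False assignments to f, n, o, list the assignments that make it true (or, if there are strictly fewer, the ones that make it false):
is false only for:
  f=False, n=True, o=True;
  f=True, n=True, o=True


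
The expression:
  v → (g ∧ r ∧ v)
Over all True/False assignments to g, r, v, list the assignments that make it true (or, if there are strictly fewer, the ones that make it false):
is false only for:
  g=False, r=False, v=True;
  g=False, r=True, v=True;
  g=True, r=False, v=True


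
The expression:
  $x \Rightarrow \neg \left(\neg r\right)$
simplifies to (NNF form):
$r \vee \neg x$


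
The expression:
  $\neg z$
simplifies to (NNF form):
$\neg z$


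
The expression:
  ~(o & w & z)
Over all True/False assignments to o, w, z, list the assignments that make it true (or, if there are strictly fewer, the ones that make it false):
is false only for:
  o=True, w=True, z=True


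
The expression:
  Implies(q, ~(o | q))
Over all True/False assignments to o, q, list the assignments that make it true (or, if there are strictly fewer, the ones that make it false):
is true only for:
  o=False, q=False;
  o=True, q=False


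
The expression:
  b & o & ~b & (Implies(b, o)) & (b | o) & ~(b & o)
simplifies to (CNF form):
False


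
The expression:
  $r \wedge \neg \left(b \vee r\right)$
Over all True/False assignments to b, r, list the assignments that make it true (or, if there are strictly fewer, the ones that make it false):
is never true.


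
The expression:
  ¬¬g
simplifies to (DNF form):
g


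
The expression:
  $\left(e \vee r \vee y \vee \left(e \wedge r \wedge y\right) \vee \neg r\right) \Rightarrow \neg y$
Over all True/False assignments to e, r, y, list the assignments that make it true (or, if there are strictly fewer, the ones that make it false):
is true only for:
  e=False, r=False, y=False;
  e=False, r=True, y=False;
  e=True, r=False, y=False;
  e=True, r=True, y=False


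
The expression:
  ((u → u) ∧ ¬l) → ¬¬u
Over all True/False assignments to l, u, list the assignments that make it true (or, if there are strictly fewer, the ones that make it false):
is false only for:
  l=False, u=False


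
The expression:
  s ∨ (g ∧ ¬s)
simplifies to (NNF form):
g ∨ s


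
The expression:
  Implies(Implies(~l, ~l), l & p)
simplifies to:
l & p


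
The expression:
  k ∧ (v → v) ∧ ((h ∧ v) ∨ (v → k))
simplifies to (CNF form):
k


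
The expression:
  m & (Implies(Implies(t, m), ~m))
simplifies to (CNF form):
False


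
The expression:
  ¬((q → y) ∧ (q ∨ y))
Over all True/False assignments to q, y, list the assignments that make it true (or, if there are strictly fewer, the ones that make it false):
is true only for:
  q=False, y=False;
  q=True, y=False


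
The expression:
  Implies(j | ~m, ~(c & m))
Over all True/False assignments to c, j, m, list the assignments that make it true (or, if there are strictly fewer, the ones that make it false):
is false only for:
  c=True, j=True, m=True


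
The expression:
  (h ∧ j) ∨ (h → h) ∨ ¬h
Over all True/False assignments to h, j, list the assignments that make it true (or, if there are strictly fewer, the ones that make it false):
is always true.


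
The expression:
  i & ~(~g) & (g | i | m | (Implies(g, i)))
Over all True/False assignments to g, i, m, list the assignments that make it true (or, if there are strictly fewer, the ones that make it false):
is true only for:
  g=True, i=True, m=False;
  g=True, i=True, m=True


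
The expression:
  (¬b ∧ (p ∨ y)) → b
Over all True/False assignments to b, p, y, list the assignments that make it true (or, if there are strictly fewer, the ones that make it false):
is false only for:
  b=False, p=False, y=True;
  b=False, p=True, y=False;
  b=False, p=True, y=True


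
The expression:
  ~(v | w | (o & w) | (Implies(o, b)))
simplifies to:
o & ~b & ~v & ~w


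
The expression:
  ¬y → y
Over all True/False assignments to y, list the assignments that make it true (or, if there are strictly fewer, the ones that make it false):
is true only for:
  y=True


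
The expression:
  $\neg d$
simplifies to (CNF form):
$\neg d$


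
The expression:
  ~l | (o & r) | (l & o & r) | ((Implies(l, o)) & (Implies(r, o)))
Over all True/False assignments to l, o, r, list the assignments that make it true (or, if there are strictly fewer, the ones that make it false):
is false only for:
  l=True, o=False, r=False;
  l=True, o=False, r=True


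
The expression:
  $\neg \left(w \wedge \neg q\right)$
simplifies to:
$q \vee \neg w$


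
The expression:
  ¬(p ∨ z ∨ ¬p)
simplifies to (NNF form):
False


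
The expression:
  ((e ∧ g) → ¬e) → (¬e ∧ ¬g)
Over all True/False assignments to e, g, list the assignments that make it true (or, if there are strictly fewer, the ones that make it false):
is true only for:
  e=False, g=False;
  e=True, g=True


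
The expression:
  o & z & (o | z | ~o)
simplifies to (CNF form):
o & z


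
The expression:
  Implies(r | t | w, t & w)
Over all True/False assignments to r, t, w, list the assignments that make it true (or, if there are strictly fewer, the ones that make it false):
is true only for:
  r=False, t=False, w=False;
  r=False, t=True, w=True;
  r=True, t=True, w=True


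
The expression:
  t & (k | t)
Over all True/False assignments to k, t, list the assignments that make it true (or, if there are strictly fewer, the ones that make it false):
is true only for:
  k=False, t=True;
  k=True, t=True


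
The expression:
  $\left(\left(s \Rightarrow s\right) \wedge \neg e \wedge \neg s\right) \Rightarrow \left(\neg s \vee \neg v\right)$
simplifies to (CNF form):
$\text{True}$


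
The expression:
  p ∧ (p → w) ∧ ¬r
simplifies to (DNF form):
p ∧ w ∧ ¬r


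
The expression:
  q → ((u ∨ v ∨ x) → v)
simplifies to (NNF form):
v ∨ (¬u ∧ ¬x) ∨ ¬q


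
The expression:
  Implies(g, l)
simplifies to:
l | ~g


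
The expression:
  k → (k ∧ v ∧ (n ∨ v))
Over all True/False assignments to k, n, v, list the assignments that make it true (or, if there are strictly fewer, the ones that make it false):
is false only for:
  k=True, n=False, v=False;
  k=True, n=True, v=False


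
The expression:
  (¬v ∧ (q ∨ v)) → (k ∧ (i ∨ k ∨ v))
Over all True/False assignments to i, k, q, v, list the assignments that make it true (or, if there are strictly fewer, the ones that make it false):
is false only for:
  i=False, k=False, q=True, v=False;
  i=True, k=False, q=True, v=False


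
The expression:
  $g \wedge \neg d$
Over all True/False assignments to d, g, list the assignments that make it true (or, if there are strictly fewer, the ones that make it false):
is true only for:
  d=False, g=True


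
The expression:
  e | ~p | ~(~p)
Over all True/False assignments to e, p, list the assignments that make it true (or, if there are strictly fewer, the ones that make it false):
is always true.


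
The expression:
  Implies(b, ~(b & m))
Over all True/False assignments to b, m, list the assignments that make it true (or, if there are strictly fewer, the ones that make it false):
is false only for:
  b=True, m=True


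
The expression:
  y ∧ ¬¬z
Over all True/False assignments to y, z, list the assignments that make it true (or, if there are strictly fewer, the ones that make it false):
is true only for:
  y=True, z=True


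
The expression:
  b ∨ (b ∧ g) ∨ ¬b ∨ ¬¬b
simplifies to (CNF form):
True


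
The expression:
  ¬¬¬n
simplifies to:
¬n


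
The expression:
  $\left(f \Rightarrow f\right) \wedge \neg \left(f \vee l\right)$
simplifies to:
$\neg f \wedge \neg l$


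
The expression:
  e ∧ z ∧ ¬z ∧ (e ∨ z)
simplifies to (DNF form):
False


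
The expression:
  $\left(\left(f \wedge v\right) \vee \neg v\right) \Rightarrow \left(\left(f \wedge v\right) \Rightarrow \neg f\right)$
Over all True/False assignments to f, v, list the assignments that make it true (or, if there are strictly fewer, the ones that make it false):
is false only for:
  f=True, v=True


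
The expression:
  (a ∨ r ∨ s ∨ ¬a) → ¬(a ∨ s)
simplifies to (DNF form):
¬a ∧ ¬s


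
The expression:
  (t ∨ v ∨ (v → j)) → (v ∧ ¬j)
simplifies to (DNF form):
v ∧ ¬j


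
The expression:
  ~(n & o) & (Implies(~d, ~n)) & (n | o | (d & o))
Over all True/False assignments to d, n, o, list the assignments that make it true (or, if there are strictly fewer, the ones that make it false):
is true only for:
  d=False, n=False, o=True;
  d=True, n=False, o=True;
  d=True, n=True, o=False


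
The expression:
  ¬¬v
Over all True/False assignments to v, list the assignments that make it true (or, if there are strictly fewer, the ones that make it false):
is true only for:
  v=True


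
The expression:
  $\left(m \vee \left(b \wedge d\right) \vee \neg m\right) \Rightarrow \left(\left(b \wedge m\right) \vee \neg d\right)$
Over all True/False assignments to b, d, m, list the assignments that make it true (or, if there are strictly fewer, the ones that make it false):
is false only for:
  b=False, d=True, m=False;
  b=False, d=True, m=True;
  b=True, d=True, m=False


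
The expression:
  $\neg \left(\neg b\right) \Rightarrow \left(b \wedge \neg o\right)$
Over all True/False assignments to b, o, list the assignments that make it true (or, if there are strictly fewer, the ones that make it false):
is false only for:
  b=True, o=True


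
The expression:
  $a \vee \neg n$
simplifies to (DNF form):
$a \vee \neg n$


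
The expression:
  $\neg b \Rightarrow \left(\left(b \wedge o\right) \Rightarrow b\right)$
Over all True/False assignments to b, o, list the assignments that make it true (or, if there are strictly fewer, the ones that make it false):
is always true.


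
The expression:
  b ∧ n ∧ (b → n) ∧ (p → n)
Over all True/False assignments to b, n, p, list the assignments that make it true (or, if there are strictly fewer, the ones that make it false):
is true only for:
  b=True, n=True, p=False;
  b=True, n=True, p=True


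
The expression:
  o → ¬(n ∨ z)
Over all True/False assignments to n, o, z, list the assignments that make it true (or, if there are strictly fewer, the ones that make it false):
is false only for:
  n=False, o=True, z=True;
  n=True, o=True, z=False;
  n=True, o=True, z=True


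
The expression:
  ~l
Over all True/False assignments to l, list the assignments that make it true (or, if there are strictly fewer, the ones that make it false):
is true only for:
  l=False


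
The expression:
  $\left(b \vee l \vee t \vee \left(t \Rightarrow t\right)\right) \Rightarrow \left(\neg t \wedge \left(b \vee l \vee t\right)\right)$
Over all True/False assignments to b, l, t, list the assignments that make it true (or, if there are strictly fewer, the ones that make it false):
is true only for:
  b=False, l=True, t=False;
  b=True, l=False, t=False;
  b=True, l=True, t=False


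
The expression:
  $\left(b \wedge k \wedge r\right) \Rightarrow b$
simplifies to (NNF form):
$\text{True}$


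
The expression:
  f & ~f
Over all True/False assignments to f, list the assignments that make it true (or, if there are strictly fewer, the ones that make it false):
is never true.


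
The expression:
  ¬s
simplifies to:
¬s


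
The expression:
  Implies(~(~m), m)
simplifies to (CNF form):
True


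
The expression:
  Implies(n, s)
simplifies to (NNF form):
s | ~n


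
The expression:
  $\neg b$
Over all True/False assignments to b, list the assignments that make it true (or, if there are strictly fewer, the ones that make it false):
is true only for:
  b=False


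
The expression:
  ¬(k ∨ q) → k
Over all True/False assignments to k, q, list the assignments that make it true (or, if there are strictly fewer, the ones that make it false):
is false only for:
  k=False, q=False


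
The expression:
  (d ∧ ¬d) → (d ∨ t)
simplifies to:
True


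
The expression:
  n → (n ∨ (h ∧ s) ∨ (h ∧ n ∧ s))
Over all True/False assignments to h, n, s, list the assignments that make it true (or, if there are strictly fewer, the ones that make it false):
is always true.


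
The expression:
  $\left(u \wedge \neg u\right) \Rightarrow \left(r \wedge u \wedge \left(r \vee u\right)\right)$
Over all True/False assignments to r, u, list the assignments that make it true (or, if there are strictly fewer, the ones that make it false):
is always true.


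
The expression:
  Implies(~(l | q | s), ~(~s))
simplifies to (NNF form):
l | q | s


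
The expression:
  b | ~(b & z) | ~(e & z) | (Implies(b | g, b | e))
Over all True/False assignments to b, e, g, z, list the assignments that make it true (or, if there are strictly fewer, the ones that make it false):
is always true.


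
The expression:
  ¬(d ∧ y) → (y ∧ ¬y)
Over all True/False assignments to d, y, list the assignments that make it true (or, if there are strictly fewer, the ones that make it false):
is true only for:
  d=True, y=True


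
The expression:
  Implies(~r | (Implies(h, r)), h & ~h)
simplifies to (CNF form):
False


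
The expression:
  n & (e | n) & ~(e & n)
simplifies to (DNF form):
n & ~e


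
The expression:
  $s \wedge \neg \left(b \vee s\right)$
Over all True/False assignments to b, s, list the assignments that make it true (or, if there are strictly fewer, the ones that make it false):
is never true.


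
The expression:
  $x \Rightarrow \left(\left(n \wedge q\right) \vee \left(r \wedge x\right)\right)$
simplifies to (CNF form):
$\left(n \vee r \vee \neg x\right) \wedge \left(q \vee r \vee \neg x\right)$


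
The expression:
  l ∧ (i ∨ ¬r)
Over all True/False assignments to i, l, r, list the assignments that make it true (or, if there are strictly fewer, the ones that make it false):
is true only for:
  i=False, l=True, r=False;
  i=True, l=True, r=False;
  i=True, l=True, r=True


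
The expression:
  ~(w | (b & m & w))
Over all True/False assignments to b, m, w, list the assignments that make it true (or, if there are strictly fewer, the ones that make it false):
is true only for:
  b=False, m=False, w=False;
  b=False, m=True, w=False;
  b=True, m=False, w=False;
  b=True, m=True, w=False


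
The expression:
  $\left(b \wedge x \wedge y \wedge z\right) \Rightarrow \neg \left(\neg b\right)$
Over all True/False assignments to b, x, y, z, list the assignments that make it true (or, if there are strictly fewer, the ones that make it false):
is always true.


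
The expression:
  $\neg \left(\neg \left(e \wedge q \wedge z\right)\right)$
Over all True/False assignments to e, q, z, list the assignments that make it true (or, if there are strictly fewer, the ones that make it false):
is true only for:
  e=True, q=True, z=True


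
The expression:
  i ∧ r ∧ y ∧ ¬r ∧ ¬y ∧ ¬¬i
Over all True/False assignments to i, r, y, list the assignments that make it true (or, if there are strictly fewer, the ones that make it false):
is never true.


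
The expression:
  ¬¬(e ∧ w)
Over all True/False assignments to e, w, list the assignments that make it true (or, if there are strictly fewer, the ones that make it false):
is true only for:
  e=True, w=True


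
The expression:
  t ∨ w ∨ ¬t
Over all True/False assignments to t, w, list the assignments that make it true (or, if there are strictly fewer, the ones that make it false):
is always true.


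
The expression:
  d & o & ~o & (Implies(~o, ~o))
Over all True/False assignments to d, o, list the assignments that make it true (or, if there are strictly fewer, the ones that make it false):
is never true.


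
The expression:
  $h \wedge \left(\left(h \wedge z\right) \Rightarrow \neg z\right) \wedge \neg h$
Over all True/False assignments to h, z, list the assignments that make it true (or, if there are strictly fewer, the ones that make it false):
is never true.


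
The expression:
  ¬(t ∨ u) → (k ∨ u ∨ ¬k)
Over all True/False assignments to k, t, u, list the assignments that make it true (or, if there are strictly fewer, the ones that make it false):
is always true.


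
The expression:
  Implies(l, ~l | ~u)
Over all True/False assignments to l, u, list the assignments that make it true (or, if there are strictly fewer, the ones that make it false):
is false only for:
  l=True, u=True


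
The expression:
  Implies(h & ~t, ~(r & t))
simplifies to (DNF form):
True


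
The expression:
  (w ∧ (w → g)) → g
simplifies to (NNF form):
True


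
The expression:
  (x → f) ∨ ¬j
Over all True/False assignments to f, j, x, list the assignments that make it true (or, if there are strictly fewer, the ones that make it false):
is false only for:
  f=False, j=True, x=True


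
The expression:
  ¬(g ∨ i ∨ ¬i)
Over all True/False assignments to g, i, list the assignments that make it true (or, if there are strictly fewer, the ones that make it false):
is never true.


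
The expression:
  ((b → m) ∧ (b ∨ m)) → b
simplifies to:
b ∨ ¬m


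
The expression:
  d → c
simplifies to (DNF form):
c ∨ ¬d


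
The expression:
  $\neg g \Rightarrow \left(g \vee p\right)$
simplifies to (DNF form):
$g \vee p$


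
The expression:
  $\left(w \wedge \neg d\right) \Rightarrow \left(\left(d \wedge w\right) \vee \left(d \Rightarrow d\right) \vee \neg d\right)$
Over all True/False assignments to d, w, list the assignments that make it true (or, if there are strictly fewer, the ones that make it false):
is always true.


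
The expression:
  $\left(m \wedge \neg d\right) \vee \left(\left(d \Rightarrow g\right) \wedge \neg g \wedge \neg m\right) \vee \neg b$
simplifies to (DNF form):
$\left(m \wedge \neg d\right) \vee \left(\neg d \wedge \neg g\right) \vee \neg b$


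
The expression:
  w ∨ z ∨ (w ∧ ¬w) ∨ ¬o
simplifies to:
w ∨ z ∨ ¬o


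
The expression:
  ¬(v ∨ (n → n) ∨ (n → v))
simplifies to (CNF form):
False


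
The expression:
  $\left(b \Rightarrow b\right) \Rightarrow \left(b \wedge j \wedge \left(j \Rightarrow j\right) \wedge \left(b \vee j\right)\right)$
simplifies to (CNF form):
$b \wedge j$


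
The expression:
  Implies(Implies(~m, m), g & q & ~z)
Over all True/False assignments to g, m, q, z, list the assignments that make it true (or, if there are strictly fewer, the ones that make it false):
is false only for:
  g=False, m=True, q=False, z=False;
  g=False, m=True, q=False, z=True;
  g=False, m=True, q=True, z=False;
  g=False, m=True, q=True, z=True;
  g=True, m=True, q=False, z=False;
  g=True, m=True, q=False, z=True;
  g=True, m=True, q=True, z=True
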